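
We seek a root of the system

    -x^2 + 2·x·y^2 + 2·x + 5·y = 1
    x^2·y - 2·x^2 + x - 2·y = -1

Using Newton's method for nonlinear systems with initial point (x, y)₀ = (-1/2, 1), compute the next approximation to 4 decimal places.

At (-1/2, 1): F = (1.7500, -1.7500).
Jacobian J = [[-2·x + 2·y^2 + 2, 4·x·y + 5], [2·x·y - 4·x + 1, x^2 - 2]].
At the point, J = [[5.0000, 3.0000], [2.0000, -1.7500]] (det J = -14.7500).
Solving J·Δ = −F gives Δ = (0.1483, -0.8305).
Then the next iterate is (x, y)₁ = (-0.3517, 0.1695).

(-0.3517, 0.1695)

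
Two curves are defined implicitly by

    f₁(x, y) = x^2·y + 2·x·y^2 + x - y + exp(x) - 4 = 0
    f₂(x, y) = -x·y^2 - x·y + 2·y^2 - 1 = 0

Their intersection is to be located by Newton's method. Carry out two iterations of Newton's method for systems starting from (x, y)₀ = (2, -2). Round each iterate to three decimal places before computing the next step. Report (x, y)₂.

(1.391, -0.560)

At (2, -2): F = (15.38906, 3.000).
Jacobian J = [[2·x·y + 2·y^2 + exp(x) + 1, x^2 + 4·x·y - 1], [-y^2 - y, -2·x·y - x + 4·y]].
At the point, J = [[8.38906, -13.000], [-2.000, -2.000]] (det J = -42.77811).
Solving J·Δ = −F gives Δ = (0.192, 1.308).
Then the next iterate is (x, y)₁ = (2.192, -0.692).
Round to (2.192, -0.692) and repeat: F = (6.61148, 0.42492), J = [[7.87710, -2.26259], [0.21314, -1.92627]].
Δ = (-0.801, 0.132), so (x, y)₂ = (1.391, -0.560).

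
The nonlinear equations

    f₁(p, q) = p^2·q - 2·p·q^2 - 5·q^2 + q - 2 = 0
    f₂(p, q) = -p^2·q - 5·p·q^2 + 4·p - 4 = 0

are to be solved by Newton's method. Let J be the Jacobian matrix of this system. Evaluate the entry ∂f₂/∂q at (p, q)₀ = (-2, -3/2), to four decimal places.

-34.0000

∂f₂/∂q = -p^2 - 10·p·q.
At (-2, -3/2) this is -34.0000.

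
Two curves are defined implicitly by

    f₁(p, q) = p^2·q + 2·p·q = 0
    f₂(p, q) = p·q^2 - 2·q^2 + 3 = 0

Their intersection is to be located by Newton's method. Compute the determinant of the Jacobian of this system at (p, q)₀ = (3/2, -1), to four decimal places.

J = [[2·p·q + 2·q, p^2 + 2·p], [q^2, 2·p·q - 4·q]].
At the point, J = [[-5.0000, 5.2500], [1.0000, 1.0000]].
det J = -10.2500.

-10.2500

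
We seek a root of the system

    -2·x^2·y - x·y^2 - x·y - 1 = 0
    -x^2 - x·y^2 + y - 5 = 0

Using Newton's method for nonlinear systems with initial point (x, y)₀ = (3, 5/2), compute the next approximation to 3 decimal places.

At (3, 5/2): F = (-72.250, -30.250).
Jacobian J = [[-4·x·y - y^2 - y, -2·x^2 - 2·x·y - x], [-2·x - y^2, -2·x·y + 1]].
At the point, J = [[-38.750, -36.000], [-12.250, -14.000]] (det J = 101.500).
Solving J·Δ = −F gives Δ = (0.764, -2.829).
Then the next iterate is (x, y)₁ = (3.764, -0.329).

(3.764, -0.329)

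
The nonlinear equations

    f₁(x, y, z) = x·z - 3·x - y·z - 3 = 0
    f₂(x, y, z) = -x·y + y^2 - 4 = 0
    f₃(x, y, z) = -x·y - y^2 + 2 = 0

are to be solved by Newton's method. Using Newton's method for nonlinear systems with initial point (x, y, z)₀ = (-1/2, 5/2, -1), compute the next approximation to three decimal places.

(-0.530, 1.850, -0.677)

At (-1/2, 5/2, -1): F = (1.500, 3.500, -3.000).
Jacobian J = [[z - 3, -z, x - y], [-y, -x + 2·y, 0], [-y, -x - 2·y, 0]].
At the point, J = [[-4.000, 1.000, -3.000], [-2.500, 5.500, 0.000], [-2.500, -4.500, 0.000]] (det J = -75.000).
Solving J·Δ = −F gives Δ = (-0.030, -0.650, 0.323).
Then the next iterate is (x, y, z)₁ = (-0.530, 1.850, -0.677).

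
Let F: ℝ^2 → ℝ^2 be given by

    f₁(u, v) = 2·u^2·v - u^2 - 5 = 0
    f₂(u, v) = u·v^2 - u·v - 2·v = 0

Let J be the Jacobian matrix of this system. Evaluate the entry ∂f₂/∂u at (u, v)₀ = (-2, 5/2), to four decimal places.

3.7500

∂f₂/∂u = v^2 - v.
At (-2, 5/2) this is 3.7500.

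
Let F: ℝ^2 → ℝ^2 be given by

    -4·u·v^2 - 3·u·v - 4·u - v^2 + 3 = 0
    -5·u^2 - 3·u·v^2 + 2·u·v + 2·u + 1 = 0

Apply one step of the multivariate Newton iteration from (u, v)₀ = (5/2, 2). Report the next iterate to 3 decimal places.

At (5/2, 2): F = (-66.000, -45.250).
Jacobian J = [[-4·v^2 - 3·v - 4, -8·u·v - 3·u - 2·v], [-10·u - 3·v^2 + 2·v + 2, -6·u·v + 2·u]].
At the point, J = [[-26.000, -51.500], [-31.000, -25.000]] (det J = -946.500).
Solving J·Δ = −F gives Δ = (-0.719, -0.919).
Then the next iterate is (u, v)₁ = (1.781, 1.081).

(1.781, 1.081)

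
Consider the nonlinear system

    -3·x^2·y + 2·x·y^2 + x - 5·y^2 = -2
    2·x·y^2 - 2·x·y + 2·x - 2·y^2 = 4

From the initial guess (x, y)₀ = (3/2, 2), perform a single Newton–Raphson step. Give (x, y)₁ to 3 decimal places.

(2.283, 0.302)

At (3/2, 2): F = (-18.000, -3.000).
Jacobian J = [[-6·x·y + 2·y^2 + 1, -3·x^2 + 4·x·y - 10·y], [2·y^2 - 2·y + 2, 4·x·y - 2·x - 4·y]].
At the point, J = [[-9.000, -14.750], [6.000, 1.000]] (det J = 79.500).
Solving J·Δ = −F gives Δ = (0.783, -1.698).
Then the next iterate is (x, y)₁ = (2.283, 0.302).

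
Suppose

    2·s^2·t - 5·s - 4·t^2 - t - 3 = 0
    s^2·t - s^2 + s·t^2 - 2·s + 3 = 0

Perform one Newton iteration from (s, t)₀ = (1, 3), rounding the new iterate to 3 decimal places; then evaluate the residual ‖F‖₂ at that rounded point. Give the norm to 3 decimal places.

At (1, 3): F = (-41.000, 12.000).
Jacobian J = [[4·s·t - 5, 2·s^2 - 8·t - 1], [2·s·t - 2·s + t^2 - 2, s^2 + 2·s·t]].
At the point, J = [[7.000, -23.000], [11.000, 7.000]] (det J = 302.000).
Solving J·Δ = −F gives Δ = (0.036, -1.772).
Then the next iterate is (s, t)₁ = (1.036, 1.228).
Re-evaluating at (1.036, 1.228): F = (-12.80392, 2.73498), so ‖F‖₂ = 13.093.

13.093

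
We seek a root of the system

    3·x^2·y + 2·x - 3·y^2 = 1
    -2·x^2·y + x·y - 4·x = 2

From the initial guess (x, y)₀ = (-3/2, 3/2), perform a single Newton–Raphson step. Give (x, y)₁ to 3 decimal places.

At (-3/2, 3/2): F = (-0.625, -5.000).
Jacobian J = [[6·x·y + 2, 3·x^2 - 6·y], [-4·x·y + y - 4, -2·x^2 + x]].
At the point, J = [[-11.500, -2.250], [6.500, -6.000]] (det J = 83.625).
Solving J·Δ = −F gives Δ = (0.090, -0.736).
Then the next iterate is (x, y)₁ = (-1.410, 0.764).

(-1.410, 0.764)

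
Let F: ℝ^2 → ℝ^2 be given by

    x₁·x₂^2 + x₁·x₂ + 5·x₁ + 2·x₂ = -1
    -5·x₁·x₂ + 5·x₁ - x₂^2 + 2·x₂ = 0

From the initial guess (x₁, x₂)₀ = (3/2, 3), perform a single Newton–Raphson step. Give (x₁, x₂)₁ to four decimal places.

At (3/2, 3): F = (32.5000, -18.0000).
Jacobian J = [[x₂^2 + x₂ + 5, 2·x₁·x₂ + x₁ + 2], [-5·x₂ + 5, -5·x₁ - 2·x₂ + 2]].
At the point, J = [[17.0000, 12.5000], [-10.0000, -11.5000]] (det J = -70.5000).
Solving J·Δ = −F gives Δ = (-2.1099, 0.2695).
Then the next iterate is (x₁, x₂)₁ = (-0.6099, 3.2695).

(-0.6099, 3.2695)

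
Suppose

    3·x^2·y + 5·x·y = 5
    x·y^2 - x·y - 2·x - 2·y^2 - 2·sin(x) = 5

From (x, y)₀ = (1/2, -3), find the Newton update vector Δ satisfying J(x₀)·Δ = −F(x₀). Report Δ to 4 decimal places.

(-0.2763, 2.4984)

At (1/2, -3): F = (-14.7500, -18.958851).
Jacobian J = [[6·x·y + 5·y, 3·x^2 + 5·x], [y^2 - y - 2·cos(x) - 2, 2·x·y - x - 4·y]].
At the point, J = [[-24.0000, 3.2500], [8.244835, 8.5000]] (det J = -230.795713).
Solving J·Δ = −F gives Δ = (-0.2763, 2.4984).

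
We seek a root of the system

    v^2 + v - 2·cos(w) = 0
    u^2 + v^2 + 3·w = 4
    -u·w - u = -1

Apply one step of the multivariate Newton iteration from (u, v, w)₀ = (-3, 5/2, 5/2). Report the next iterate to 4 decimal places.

(-2.3322, 1.3839, -0.5542)

At (-3, 5/2, 5/2): F = (10.352287, 18.7500, 11.5000).
Jacobian J = [[0, 2·v + 1, 2·sin(w)], [2·u, 2·v, 3], [-w - 1, 0, -u]].
At the point, J = [[0.0000, 6.0000, 1.196944], [-6.0000, 5.0000, 3.0000], [-3.5000, 0.0000, 3.0000]] (det J = 65.946525).
Solving J·Δ = −F gives Δ = (0.6678, -1.1161, -3.0542).
Then the next iterate is (u, v, w)₁ = (-2.3322, 1.3839, -0.5542).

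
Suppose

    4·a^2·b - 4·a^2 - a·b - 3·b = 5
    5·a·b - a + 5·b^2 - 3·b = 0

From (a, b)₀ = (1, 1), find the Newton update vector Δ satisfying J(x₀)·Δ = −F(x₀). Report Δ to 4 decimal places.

(-9.0000, 2.5000)

At (1, 1): F = (-9.0000, 6.0000).
Jacobian J = [[8·a·b - 8·a - b, 4·a^2 - a - 3], [5·b - 1, 5·a + 10·b - 3]].
At the point, J = [[-1.0000, 0.0000], [4.0000, 12.0000]] (det J = -12.0000).
Solving J·Δ = −F gives Δ = (-9.0000, 2.5000).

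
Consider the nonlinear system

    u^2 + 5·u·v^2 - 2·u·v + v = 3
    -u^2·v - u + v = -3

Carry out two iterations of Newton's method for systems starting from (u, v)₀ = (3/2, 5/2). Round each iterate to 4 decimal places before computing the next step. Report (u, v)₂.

At (3/2, 5/2): F = (41.1250, -1.6250).
Jacobian J = [[2·u + 5·v^2 - 2·v, 10·u·v - 2·u + 1], [-2·u·v - 1, -u^2 + 1]].
At the point, J = [[29.2500, 35.5000], [-8.5000, -1.2500]] (det J = 265.1875).
Solving J·Δ = −F gives Δ = (-0.0237, -1.1389).
Then the next iterate is (u, v)₁ = (1.4763, 1.3611).
Round to (1.4763, 1.3611) and repeat: F = (10.196695, -0.081665), J = [[9.493366, 18.141319], [-5.018784, -1.179462]].
Δ = (0.1321, -0.6312), so (u, v)₂ = (1.6084, 0.7299).

(1.6084, 0.7299)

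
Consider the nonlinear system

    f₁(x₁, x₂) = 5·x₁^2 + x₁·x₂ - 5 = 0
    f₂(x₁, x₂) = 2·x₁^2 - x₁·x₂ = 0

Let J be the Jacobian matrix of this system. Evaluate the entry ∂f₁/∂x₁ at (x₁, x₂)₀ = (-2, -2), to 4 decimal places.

∂f₁/∂x₁ = 10·x₁ + x₂.
At (-2, -2) this is -22.0000.

-22.0000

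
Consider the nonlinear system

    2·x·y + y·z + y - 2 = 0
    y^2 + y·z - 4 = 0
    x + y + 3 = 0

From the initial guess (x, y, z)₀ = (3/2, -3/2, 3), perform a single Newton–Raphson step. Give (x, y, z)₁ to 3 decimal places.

(-1.225, -1.775, -1.167)

At (3/2, -3/2, 3): F = (-12.500, -6.250, 3.000).
Jacobian J = [[2·y, 2·x + z + 1, y], [0, 2·y + z, y], [1, 1, 0]].
At the point, J = [[-3.000, 7.000, -1.500], [0.000, 0.000, -1.500], [1.000, 1.000, 0.000]] (det J = -15.000).
Solving J·Δ = −F gives Δ = (-2.725, -0.275, -4.167).
Then the next iterate is (x, y, z)₁ = (-1.225, -1.775, -1.167).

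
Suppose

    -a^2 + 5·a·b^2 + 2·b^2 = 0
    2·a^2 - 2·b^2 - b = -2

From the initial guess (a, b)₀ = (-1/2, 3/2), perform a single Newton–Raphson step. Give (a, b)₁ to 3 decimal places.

At (-1/2, 3/2): F = (-1.375, -3.500).
Jacobian J = [[-2·a + 5·b^2, 10·a·b + 4·b], [4·a, -4·b - 1]].
At the point, J = [[12.250, -1.500], [-2.000, -7.000]] (det J = -88.750).
Solving J·Δ = −F gives Δ = (0.049, -0.514).
Then the next iterate is (a, b)₁ = (-0.451, 0.986).

(-0.451, 0.986)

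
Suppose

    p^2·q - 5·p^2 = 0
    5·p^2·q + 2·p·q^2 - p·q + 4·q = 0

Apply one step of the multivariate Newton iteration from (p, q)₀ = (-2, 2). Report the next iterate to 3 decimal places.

(-0.969, 1.906)

At (-2, 2): F = (-12.000, 36.000).
Jacobian J = [[2·p·q - 10·p, p^2], [10·p·q + 2·q^2 - q, 5·p^2 + 4·p·q - p + 4]].
At the point, J = [[12.000, 4.000], [-34.000, 10.000]] (det J = 256.000).
Solving J·Δ = −F gives Δ = (1.031, -0.094).
Then the next iterate is (p, q)₁ = (-0.969, 1.906).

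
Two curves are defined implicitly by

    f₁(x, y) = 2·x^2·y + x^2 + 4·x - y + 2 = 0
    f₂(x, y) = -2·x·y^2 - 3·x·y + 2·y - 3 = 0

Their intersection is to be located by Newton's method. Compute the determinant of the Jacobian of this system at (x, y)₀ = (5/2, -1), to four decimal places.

J = [[4·x·y + 2·x + 4, 2·x^2 - 1], [-2·y^2 - 3·y, -4·x·y - 3·x + 2]].
At the point, J = [[-1.0000, 11.5000], [1.0000, 4.5000]].
det J = -16.0000.

-16.0000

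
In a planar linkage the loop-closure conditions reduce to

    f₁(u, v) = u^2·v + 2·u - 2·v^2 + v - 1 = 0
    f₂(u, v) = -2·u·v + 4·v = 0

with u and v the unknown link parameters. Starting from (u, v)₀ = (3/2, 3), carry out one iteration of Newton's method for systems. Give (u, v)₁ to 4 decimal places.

At (3/2, 3): F = (-6.2500, 3.0000).
Jacobian J = [[2·u·v + 2, u^2 - 4·v + 1], [-2·v, -2·u + 4]].
At the point, J = [[11.0000, -8.7500], [-6.0000, 1.0000]] (det J = -41.5000).
Solving J·Δ = −F gives Δ = (0.4819, -0.1084).
Then the next iterate is (u, v)₁ = (1.9819, 2.8916).

(1.9819, 2.8916)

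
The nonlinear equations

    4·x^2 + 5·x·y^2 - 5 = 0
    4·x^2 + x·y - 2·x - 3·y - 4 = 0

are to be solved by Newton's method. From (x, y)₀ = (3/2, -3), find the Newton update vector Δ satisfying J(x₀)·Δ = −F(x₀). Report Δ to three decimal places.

At (3/2, -3): F = (71.500, 6.500).
Jacobian J = [[8·x + 5·y^2, 10·x·y], [8·x + y - 2, x - 3]].
At the point, J = [[57.000, -45.000], [7.000, -1.500]] (det J = 229.500).
Solving J·Δ = −F gives Δ = (-0.807, 0.566).

(-0.807, 0.566)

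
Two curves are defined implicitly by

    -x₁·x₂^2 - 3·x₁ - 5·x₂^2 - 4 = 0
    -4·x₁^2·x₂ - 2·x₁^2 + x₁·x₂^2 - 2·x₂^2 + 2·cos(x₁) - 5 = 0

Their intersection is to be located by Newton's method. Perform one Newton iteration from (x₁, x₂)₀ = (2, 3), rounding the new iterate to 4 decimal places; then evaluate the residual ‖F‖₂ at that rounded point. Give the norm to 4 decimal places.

At (2, 3): F = (-73.0000, -61.832294).
Jacobian J = [[-x₂^2 - 3, -2·x₁·x₂ - 10·x₂], [-8·x₁·x₂ - 4·x₁ + x₂^2 - 2·sin(x₁), -4·x₁^2 + 2·x₁·x₂ - 4·x₂]].
At the point, J = [[-12.0000, -42.0000], [-48.818595, -16.0000]] (det J = -1858.380984).
Solving J·Δ = −F gives Δ = (-0.7689, -1.5184).
Then the next iterate is (x₁, x₂)₁ = (1.2311, 1.4816).
Re-evaluating at (1.2311, 1.4816): F = (-21.371428, -18.034749), so ‖F‖₂ = 27.9641.

27.9641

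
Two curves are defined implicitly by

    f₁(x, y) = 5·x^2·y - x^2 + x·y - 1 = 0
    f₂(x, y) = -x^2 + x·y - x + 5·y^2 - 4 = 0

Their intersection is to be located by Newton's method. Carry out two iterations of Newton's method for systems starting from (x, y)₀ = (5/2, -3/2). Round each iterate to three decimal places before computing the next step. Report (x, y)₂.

(0.702, -1.052)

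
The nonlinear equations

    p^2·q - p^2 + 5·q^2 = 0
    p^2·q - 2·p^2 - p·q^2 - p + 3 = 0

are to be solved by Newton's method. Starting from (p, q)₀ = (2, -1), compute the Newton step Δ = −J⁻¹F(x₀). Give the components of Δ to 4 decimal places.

(-0.6892, 0.4189)

At (2, -1): F = (-3.0000, -13.0000).
Jacobian J = [[2·p·q - 2·p, p^2 + 10·q], [2·p·q - 4·p - q^2 - 1, p^2 - 2·p·q]].
At the point, J = [[-8.0000, -6.0000], [-14.0000, 8.0000]] (det J = -148.0000).
Solving J·Δ = −F gives Δ = (-0.6892, 0.4189).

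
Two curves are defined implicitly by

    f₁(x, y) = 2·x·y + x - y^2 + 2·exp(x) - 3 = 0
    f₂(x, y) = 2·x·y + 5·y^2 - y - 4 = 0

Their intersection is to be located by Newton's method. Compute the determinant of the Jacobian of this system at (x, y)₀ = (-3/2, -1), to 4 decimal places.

J = [[2·y + 2·exp(x) + 1, 2·x - 2·y], [2·y, 2·x + 10·y - 1]].
At the point, J = [[-0.553740, -1.0000], [-2.0000, -14.0000]].
det J = 5.7524.

5.7524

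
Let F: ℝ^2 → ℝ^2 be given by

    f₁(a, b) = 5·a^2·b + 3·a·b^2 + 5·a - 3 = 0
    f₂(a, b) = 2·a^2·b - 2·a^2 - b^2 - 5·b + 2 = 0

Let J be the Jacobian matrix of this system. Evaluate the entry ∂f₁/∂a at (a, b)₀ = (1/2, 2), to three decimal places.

∂f₁/∂a = 10·a·b + 3·b^2 + 5.
At (1/2, 2) this is 27.000.

27.000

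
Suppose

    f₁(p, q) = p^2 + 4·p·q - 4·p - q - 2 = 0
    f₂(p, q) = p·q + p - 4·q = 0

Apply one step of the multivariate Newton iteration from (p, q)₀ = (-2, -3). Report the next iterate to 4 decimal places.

(-1.2353, -0.5882)

At (-2, -3): F = (37.0000, 16.0000).
Jacobian J = [[2·p + 4·q - 4, 4·p - 1], [q + 1, p - 4]].
At the point, J = [[-20.0000, -9.0000], [-2.0000, -6.0000]] (det J = 102.0000).
Solving J·Δ = −F gives Δ = (0.7647, 2.4118).
Then the next iterate is (p, q)₁ = (-1.2353, -0.5882).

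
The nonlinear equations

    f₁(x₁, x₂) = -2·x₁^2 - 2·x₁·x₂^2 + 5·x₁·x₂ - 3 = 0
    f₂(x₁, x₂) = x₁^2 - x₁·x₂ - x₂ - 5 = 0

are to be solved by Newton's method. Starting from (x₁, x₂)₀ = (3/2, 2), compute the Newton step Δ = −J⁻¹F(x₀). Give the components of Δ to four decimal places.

(1.6293, -2.4483)

At (3/2, 2): F = (-4.5000, -7.7500).
Jacobian J = [[-4·x₁ - 2·x₂^2 + 5·x₂, -4·x₁·x₂ + 5·x₁], [2·x₁ - x₂, -x₁ - 1]].
At the point, J = [[-4.0000, -4.5000], [1.0000, -2.5000]] (det J = 14.5000).
Solving J·Δ = −F gives Δ = (1.6293, -2.4483).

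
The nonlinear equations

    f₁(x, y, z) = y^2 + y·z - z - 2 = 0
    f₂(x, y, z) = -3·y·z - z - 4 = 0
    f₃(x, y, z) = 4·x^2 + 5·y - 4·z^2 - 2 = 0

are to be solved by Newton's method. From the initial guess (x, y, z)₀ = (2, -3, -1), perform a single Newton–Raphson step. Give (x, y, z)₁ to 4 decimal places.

(1.4489, -2.0909, 0.1591)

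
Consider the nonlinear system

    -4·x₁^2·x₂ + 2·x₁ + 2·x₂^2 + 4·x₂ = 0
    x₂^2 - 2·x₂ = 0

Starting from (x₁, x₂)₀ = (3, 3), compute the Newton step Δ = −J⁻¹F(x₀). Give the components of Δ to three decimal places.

At (3, 3): F = (-72.000, 3.000).
Jacobian J = [[-8·x₁·x₂ + 2, -4·x₁^2 + 4·x₂ + 4], [0, 2·x₂ - 2]].
At the point, J = [[-70.000, -20.000], [0.000, 4.000]] (det J = -280.000).
Solving J·Δ = −F gives Δ = (-0.814, -0.750).

(-0.814, -0.750)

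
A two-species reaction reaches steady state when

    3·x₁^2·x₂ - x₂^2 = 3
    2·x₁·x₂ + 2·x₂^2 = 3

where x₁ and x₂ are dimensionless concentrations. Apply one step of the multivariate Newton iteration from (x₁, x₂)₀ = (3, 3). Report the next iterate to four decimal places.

At (3, 3): F = (69.0000, 33.0000).
Jacobian J = [[6·x₁·x₂, 3·x₁^2 - 2·x₂], [2·x₂, 2·x₁ + 4·x₂]].
At the point, J = [[54.0000, 21.0000], [6.0000, 18.0000]] (det J = 846.0000).
Solving J·Δ = −F gives Δ = (-0.6489, -1.6170).
Then the next iterate is (x₁, x₂)₁ = (2.3511, 1.3830).

(2.3511, 1.3830)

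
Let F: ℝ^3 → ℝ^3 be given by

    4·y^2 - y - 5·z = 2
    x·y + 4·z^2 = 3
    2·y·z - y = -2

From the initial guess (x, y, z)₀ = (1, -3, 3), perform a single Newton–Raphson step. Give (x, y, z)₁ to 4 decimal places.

(1.5467, -1.8743, 1.7714)

At (1, -3, 3): F = (22.0000, 30.0000, -13.0000).
Jacobian J = [[0, 8·y - 1, -5], [y, x, 8·z], [0, 2·z - 1, 2·y]].
At the point, J = [[0.0000, -25.0000, -5.0000], [-3.0000, 1.0000, 24.0000], [0.0000, 5.0000, -6.0000]] (det J = 525.0000).
Solving J·Δ = −F gives Δ = (0.5467, 1.1257, -1.2286).
Then the next iterate is (x, y, z)₁ = (1.5467, -1.8743, 1.7714).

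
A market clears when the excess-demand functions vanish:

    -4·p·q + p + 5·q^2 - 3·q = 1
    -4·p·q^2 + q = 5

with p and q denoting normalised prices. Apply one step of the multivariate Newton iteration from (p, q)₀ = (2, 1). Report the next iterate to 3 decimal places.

At (2, 1): F = (-5.000, -12.000).
Jacobian J = [[-4·q + 1, -4·p + 10·q - 3], [-4·q^2, -8·p·q + 1]].
At the point, J = [[-3.000, -1.000], [-4.000, -15.000]] (det J = 41.000).
Solving J·Δ = −F gives Δ = (-1.537, -0.390).
Then the next iterate is (p, q)₁ = (0.463, 0.610).

(0.463, 0.610)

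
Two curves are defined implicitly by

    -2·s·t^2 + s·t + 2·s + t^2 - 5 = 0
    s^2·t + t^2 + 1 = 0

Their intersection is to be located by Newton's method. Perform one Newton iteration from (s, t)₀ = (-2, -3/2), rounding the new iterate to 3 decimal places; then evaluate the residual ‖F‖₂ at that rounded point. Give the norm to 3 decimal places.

At (-2, -3/2): F = (5.250, -2.750).
Jacobian J = [[-2·t^2 + t + 2, -4·s·t + s + 2·t], [2·s·t, s^2 + 2·t]].
At the point, J = [[-4.000, -17.000], [6.000, 1.000]] (det J = 98.000).
Solving J·Δ = −F gives Δ = (0.423, 0.209).
Then the next iterate is (s, t)₁ = (-1.577, -1.291).
Re-evaluating at (-1.577, -1.291): F = (0.80530, -0.54394), so ‖F‖₂ = 0.972.

0.972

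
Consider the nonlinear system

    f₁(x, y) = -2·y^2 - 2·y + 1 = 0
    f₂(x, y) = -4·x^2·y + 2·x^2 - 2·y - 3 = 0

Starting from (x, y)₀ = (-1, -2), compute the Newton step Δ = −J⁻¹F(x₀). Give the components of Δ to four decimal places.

At (-1, -2): F = (-3.0000, 11.0000).
Jacobian J = [[0, -4·y - 2], [-8·x·y + 4·x, -4·x^2 - 2]].
At the point, J = [[0.0000, 6.0000], [-20.0000, -6.0000]] (det J = 120.0000).
Solving J·Δ = −F gives Δ = (0.4000, 0.5000).

(0.4000, 0.5000)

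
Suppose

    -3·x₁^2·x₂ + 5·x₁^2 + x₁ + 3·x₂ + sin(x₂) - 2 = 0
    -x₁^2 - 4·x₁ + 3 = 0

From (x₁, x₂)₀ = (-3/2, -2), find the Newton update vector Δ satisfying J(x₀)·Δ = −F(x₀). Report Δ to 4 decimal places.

At (-3/2, -2): F = (14.340703, 6.7500).
Jacobian J = [[-6·x₁·x₂ + 10·x₁ + 1, -3·x₁^2 + cos(x₂) + 3], [-2·x₁ - 4, 0]].
At the point, J = [[-32.0000, -4.166147], [-1.0000, 0.0000]] (det J = -4.166147).
Solving J·Δ = −F gives Δ = (6.7500, -48.4043).

(6.7500, -48.4043)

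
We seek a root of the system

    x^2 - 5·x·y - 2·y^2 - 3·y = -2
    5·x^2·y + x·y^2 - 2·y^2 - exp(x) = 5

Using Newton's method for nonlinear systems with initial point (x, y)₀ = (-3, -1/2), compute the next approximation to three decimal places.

At (-3, -1/2): F = (4.500, -28.79979).
Jacobian J = [[2·x - 5·y, -5·x - 4·y - 3], [10·x·y + y^2 - exp(x), 5·x^2 + 2·x·y - 4·y]].
At the point, J = [[-3.500, 14.000], [15.20021, 50.000]] (det J = -387.80298).
Solving J·Δ = −F gives Δ = (1.620, 0.084).
Then the next iterate is (x, y)₁ = (-1.380, -0.416).

(-1.380, -0.416)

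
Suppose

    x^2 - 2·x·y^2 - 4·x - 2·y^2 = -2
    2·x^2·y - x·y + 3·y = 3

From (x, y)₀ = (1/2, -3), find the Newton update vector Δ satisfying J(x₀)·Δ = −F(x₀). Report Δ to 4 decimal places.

At (1/2, -3): F = (-26.7500, -12.0000).
Jacobian J = [[2·x - 2·y^2 - 4, -4·x·y - 4·y], [4·x·y - y, 2·x^2 - x + 3]].
At the point, J = [[-21.0000, 18.0000], [-3.0000, 3.0000]] (det J = -9.0000).
Solving J·Δ = −F gives Δ = (15.0833, 19.0833).

(15.0833, 19.0833)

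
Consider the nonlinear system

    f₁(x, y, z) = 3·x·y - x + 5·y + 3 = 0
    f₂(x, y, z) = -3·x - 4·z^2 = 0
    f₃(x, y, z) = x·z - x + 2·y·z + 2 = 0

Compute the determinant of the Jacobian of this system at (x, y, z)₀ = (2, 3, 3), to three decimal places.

888.000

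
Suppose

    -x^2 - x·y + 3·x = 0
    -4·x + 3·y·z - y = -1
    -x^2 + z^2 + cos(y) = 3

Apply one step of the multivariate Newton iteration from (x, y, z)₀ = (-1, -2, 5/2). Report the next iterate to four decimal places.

(-0.2739, -1.0830, 1.6760)

At (-1, -2, 5/2): F = (-6.0000, -8.0000, 1.833853).
Jacobian J = [[-2·x - y + 3, -x, 0], [-4, 3·z - 1, 3·y], [-2·x, -sin(y), 2·z]].
At the point, J = [[7.0000, 1.0000, 0.0000], [-4.0000, 6.5000, -6.0000], [2.0000, 0.909297, 5.0000]] (det J = 273.690492).
Solving J·Δ = −F gives Δ = (0.7261, 0.9170, -0.8240).
Then the next iterate is (x, y, z)₁ = (-0.2739, -1.0830, 1.6760).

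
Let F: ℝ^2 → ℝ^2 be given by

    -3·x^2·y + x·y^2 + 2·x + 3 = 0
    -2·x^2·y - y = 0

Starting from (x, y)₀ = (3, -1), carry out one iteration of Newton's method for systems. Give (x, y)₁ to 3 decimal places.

At (3, -1): F = (39.000, 19.000).
Jacobian J = [[-6·x·y + y^2 + 2, -3·x^2 + 2·x·y], [-4·x·y, -2·x^2 - 1]].
At the point, J = [[21.000, -33.000], [12.000, -19.000]] (det J = -3.000).
Solving J·Δ = −F gives Δ = (-38.000, -23.000).
Then the next iterate is (x, y)₁ = (-35.000, -24.000).

(-35.000, -24.000)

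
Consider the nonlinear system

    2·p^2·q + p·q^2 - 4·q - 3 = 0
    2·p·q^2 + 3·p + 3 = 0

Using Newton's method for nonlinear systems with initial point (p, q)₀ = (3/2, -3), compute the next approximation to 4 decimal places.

(1.1145, -1.5330)

At (3/2, -3): F = (9.0000, 34.5000).
Jacobian J = [[4·p·q + q^2, 2·p^2 + 2·p·q - 4], [2·q^2 + 3, 4·p·q]].
At the point, J = [[-9.0000, -8.5000], [21.0000, -18.0000]] (det J = 340.5000).
Solving J·Δ = −F gives Δ = (-0.3855, 1.4670).
Then the next iterate is (p, q)₁ = (1.1145, -1.5330).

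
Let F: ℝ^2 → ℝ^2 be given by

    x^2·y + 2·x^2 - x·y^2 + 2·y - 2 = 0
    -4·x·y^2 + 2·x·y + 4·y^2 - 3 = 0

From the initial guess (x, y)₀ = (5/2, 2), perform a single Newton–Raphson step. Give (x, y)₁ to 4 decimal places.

At (5/2, 2): F = (17.0000, -17.0000).
Jacobian J = [[2·x·y + 4·x - y^2, x^2 - 2·x·y + 2], [-4·y^2 + 2·y, -8·x·y + 2·x + 8·y]].
At the point, J = [[16.0000, -1.7500], [-12.0000, -19.0000]] (det J = -325.0000).
Solving J·Δ = −F gives Δ = (-1.0854, -0.2092).
Then the next iterate is (x, y)₁ = (1.4146, 1.7908).

(1.4146, 1.7908)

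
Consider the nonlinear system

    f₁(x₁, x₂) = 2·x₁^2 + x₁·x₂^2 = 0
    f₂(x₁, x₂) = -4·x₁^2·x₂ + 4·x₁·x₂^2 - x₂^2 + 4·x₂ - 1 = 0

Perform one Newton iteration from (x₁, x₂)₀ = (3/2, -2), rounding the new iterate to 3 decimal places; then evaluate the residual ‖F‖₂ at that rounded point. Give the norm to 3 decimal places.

3972.687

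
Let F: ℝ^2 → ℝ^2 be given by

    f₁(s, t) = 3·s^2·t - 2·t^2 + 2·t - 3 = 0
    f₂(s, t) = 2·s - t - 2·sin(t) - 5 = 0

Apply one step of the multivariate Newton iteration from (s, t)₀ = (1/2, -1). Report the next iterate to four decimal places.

(3.9464, 1.6799)

At (1/2, -1): F = (-7.7500, -1.317058).
Jacobian J = [[6·s·t, 3·s^2 - 4·t + 2], [2, -2·cos(t) - 1]].
At the point, J = [[-3.0000, 6.7500], [2.0000, -2.080605]] (det J = -7.258186).
Solving J·Δ = −F gives Δ = (3.4464, 2.6799).
Then the next iterate is (s, t)₁ = (3.9464, 1.6799).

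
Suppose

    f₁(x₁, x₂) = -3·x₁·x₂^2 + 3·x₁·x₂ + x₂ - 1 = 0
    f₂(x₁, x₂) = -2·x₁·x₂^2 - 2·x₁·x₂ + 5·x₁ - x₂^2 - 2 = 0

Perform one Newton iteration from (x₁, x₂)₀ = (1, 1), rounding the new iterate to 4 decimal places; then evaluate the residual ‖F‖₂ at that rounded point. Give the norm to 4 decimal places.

At (1, 1): F = (0.0000, -2.0000).
Jacobian J = [[-3·x₂^2 + 3·x₂, -6·x₁·x₂ + 3·x₁ + 1], [-2·x₂^2 - 2·x₂ + 5, -4·x₁·x₂ - 2·x₁ - 2·x₂]].
At the point, J = [[0.0000, -2.0000], [1.0000, -8.0000]] (det J = 2.0000).
Solving J·Δ = −F gives Δ = (2.0000, 0.0000).
Then the next iterate is (x₁, x₂)₁ = (3.0000, 1.0000).
Re-evaluating at (3.0000, 1.0000): F = (0.0000, 0.0000), so ‖F‖₂ = 0.0000.

0.0000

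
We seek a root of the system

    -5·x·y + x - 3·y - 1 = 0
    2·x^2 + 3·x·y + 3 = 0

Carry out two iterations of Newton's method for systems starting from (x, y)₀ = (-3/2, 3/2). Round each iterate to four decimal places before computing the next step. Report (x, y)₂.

At (-3/2, 3/2): F = (4.2500, 0.7500).
Jacobian J = [[-5·y + 1, -5·x - 3], [4·x + 3·y, 3·x]].
At the point, J = [[-6.5000, 4.5000], [-1.5000, -4.5000]] (det J = 36.0000).
Solving J·Δ = −F gives Δ = (0.6250, -0.0417).
Then the next iterate is (x, y)₁ = (-0.8750, 1.4583).
Round to (-0.8750, 1.4583) and repeat: F = (0.130162, 0.703213), J = [[-6.2915, 1.3750], [0.8749, -2.6250]].
Δ = (0.0855, 0.2964), so (x, y)₂ = (-0.7895, 1.7547).

(-0.7895, 1.7547)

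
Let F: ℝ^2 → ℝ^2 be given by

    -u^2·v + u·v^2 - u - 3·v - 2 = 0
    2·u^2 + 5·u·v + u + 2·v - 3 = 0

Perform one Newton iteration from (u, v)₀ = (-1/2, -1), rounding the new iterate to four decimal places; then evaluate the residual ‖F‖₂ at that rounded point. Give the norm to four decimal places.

At (-1/2, -1): F = (1.2500, -2.5000).
Jacobian J = [[-2·u·v + v^2 - 1, -u^2 + 2·u·v - 3], [4·u + 5·v + 1, 5·u + 2]].
At the point, J = [[-1.0000, -2.2500], [-6.0000, -0.5000]] (det J = -13.0000).
Solving J·Δ = −F gives Δ = (-0.4808, 0.7692).
Then the next iterate is (u, v)₁ = (-0.9808, -0.2308).
Re-evaluating at (-0.9808, -0.2308): F = (-0.157024, -1.386620), so ‖F‖₂ = 1.3955.

1.3955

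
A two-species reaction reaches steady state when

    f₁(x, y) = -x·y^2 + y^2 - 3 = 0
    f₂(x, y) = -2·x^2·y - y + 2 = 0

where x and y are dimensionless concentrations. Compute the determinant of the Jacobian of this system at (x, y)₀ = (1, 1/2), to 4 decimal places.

J = [[-y^2, -2·x·y + 2·y], [-4·x·y, -2·x^2 - 1]].
At the point, J = [[-0.2500, 0.0000], [-2.0000, -3.0000]].
det J = 0.7500.

0.7500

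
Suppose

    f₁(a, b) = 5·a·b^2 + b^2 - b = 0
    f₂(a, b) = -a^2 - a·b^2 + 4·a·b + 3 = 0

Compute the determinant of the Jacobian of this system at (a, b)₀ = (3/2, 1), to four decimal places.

J = [[5·b^2, 10·a·b + 2·b - 1], [-2·a - b^2 + 4·b, -2·a·b + 4·a]].
At the point, J = [[5.0000, 16.0000], [0.0000, 3.0000]].
det J = 15.0000.

15.0000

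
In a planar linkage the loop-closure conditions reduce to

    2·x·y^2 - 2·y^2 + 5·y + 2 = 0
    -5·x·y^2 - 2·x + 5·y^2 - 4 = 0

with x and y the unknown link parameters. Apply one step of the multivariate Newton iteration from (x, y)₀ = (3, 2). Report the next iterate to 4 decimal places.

At (3, 2): F = (28.0000, -50.0000).
Jacobian J = [[2·y^2, 4·x·y - 4·y + 5], [-5·y^2 - 2, -10·x·y + 10·y]].
At the point, J = [[8.0000, 21.0000], [-22.0000, -40.0000]] (det J = 142.0000).
Solving J·Δ = −F gives Δ = (0.4930, -1.5211).
Then the next iterate is (x, y)₁ = (3.4930, 0.4789).

(3.4930, 0.4789)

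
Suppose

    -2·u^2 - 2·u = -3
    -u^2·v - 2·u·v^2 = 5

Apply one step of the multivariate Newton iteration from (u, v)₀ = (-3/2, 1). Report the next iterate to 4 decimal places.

At (-3/2, 1): F = (1.5000, -4.2500).
Jacobian J = [[-4·u - 2, 0], [-2·u·v - 2·v^2, -u^2 - 4·u·v]].
At the point, J = [[4.0000, 0.0000], [1.0000, 3.7500]] (det J = 15.0000).
Solving J·Δ = −F gives Δ = (-0.3750, 1.2333).
Then the next iterate is (u, v)₁ = (-1.8750, 2.2333).

(-1.8750, 2.2333)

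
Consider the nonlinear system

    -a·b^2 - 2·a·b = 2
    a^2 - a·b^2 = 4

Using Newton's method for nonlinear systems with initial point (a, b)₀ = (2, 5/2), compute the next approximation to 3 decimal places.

At (2, 5/2): F = (-24.500, -12.500).
Jacobian J = [[-b^2 - 2·b, -2·a·b - 2·a], [2·a - b^2, -2·a·b]].
At the point, J = [[-11.250, -14.000], [-2.250, -10.000]] (det J = 81.000).
Solving J·Δ = −F gives Δ = (-0.864, -1.056).
Then the next iterate is (a, b)₁ = (1.136, 1.444).

(1.136, 1.444)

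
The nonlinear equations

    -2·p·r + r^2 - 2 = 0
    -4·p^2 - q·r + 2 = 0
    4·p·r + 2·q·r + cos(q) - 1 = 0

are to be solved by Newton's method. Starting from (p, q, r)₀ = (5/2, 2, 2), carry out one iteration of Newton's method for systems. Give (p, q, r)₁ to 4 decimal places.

(0.9609, 5.7343, 0.1562)

At (5/2, 2, 2): F = (-8.0000, -27.0000, 26.583853).
Jacobian J = [[-2·r, 0, -2·p + 2·r], [-8·p, -r, -q], [4·r, 2·r - sin(q), 4·p + 2·q]].
At the point, J = [[-4.0000, 0.0000, -1.0000], [-20.0000, -2.0000, -2.0000], [8.0000, 3.090703, 14.0000]] (det J = 133.088431).
Solving J·Δ = −F gives Δ = (-1.5391, 3.7343, -1.8438).
Then the next iterate is (p, q, r)₁ = (0.9609, 5.7343, 0.1562).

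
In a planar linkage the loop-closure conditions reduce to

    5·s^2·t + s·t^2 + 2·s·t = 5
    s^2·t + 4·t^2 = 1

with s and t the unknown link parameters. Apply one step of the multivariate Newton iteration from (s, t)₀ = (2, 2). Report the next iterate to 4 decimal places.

(1.5966, 1.0114)

At (2, 2): F = (51.0000, 23.0000).
Jacobian J = [[10·s·t + t^2 + 2·t, 5·s^2 + 2·s·t + 2·s], [2·s·t, s^2 + 8·t]].
At the point, J = [[48.0000, 32.0000], [8.0000, 20.0000]] (det J = 704.0000).
Solving J·Δ = −F gives Δ = (-0.4034, -0.9886).
Then the next iterate is (s, t)₁ = (1.5966, 1.0114).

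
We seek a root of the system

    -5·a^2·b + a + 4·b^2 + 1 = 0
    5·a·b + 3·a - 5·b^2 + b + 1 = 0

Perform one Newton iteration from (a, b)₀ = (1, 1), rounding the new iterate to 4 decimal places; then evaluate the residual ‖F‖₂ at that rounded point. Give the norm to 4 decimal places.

86.5481

At (1, 1): F = (1.0000, 5.0000).
Jacobian J = [[-10·a·b + 1, -5·a^2 + 8·b], [5·b + 3, 5·a - 10·b + 1]].
At the point, J = [[-9.0000, 3.0000], [8.0000, -4.0000]] (det J = 12.0000).
Solving J·Δ = −F gives Δ = (1.5833, 4.4167).
Then the next iterate is (a, b)₁ = (2.5833, 5.4167).
Re-evaluating at (2.5833, 5.4167): F = (-59.794227, -62.571789), so ‖F‖₂ = 86.5481.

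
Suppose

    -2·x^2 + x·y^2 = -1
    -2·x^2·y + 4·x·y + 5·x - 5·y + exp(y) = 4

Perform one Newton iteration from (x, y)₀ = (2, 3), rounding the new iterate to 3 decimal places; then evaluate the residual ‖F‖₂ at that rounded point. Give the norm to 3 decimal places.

5.235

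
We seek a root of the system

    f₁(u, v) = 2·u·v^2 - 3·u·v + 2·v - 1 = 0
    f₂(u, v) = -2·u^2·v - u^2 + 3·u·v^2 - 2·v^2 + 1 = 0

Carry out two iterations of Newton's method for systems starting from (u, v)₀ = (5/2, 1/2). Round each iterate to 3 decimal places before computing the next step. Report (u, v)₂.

(0.012, 6.184)

At (5/2, 1/2): F = (-2.500, -10.125).
Jacobian J = [[2·v^2 - 3·v, 4·u·v - 3·u + 2], [-4·u·v - 2·u + 3·v^2, -2·u^2 + 6·u·v - 4·v]].
At the point, J = [[-1.000, -0.500], [-9.250, -7.000]] (det J = 2.375).
Solving J·Δ = −F gives Δ = (-5.237, 5.474).
Then the next iterate is (u, v)₁ = (-2.737, 5.974).
Round to (-2.737, 5.974) and repeat: F = (-135.35930, -460.41273), J = [[53.45535, -55.19235], [177.94338, -136.98337]].
Δ = (2.749, 0.210), so (u, v)₂ = (0.012, 6.184).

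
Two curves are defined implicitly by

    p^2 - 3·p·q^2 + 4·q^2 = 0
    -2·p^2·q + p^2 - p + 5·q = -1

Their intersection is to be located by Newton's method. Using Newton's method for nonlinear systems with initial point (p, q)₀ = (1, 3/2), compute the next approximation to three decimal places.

(10.000, 14.667)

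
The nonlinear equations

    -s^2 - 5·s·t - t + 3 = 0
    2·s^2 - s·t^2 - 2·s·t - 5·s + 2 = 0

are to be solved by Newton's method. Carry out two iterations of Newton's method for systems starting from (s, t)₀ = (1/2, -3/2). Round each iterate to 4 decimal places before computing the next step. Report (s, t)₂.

(0.6000, 2.0604)

At (1/2, -3/2): F = (8.0000, 0.3750).
Jacobian J = [[-2·s - 5·t, -5·s - 1], [4·s - t^2 - 2·t - 5, -2·s·t - 2·s]].
At the point, J = [[6.5000, -3.5000], [-2.2500, 0.5000]] (det J = -4.6250).
Solving J·Δ = −F gives Δ = (1.1486, 4.4189).
Then the next iterate is (s, t)₁ = (1.6486, 2.9189).
Round to (1.6486, 2.9189) and repeat: F = (-26.697275, -24.477468), J = [[-17.8917, -9.2430], [-12.763377, -12.921397]].
Δ = (-1.0486, -0.8585), so (s, t)₂ = (0.6000, 2.0604).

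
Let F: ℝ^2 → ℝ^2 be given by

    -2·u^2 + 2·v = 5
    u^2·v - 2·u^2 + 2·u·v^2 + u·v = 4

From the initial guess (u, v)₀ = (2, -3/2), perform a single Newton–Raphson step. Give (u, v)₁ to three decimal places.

(0.286, -0.357)

At (2, -3/2): F = (-16.000, -12.000).
Jacobian J = [[-4·u, 2], [2·u·v - 4·u + 2·v^2 + v, u^2 + 4·u·v + u]].
At the point, J = [[-8.000, 2.000], [-11.000, -6.000]] (det J = 70.000).
Solving J·Δ = −F gives Δ = (-1.714, 1.143).
Then the next iterate is (u, v)₁ = (0.286, -0.357).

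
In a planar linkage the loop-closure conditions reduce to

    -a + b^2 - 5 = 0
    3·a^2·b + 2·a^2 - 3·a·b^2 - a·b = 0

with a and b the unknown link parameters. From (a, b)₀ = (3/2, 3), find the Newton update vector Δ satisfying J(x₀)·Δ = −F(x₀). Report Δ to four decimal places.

At (3/2, 3): F = (2.5000, -20.2500).
Jacobian J = [[-1, 2·b], [6·a·b + 4·a - 3·b^2 - b, 3·a^2 - 6·a·b - a]].
At the point, J = [[-1.0000, 6.0000], [3.0000, -21.7500]] (det J = 3.7500).
Solving J·Δ = −F gives Δ = (-17.9000, -3.4000).

(-17.9000, -3.4000)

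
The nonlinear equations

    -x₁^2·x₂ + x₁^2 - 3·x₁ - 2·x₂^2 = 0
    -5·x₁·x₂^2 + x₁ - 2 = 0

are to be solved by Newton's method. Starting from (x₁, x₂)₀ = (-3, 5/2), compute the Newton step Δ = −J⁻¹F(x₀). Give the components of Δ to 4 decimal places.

(3.2966, 0.1463)

At (-3, 5/2): F = (-17.0000, 88.7500).
Jacobian J = [[-2·x₁·x₂ + 2·x₁ - 3, -x₁^2 - 4·x₂], [-5·x₂^2 + 1, -10·x₁·x₂]].
At the point, J = [[6.0000, -19.0000], [-30.2500, 75.0000]] (det J = -124.7500).
Solving J·Δ = −F gives Δ = (3.2966, 0.1463).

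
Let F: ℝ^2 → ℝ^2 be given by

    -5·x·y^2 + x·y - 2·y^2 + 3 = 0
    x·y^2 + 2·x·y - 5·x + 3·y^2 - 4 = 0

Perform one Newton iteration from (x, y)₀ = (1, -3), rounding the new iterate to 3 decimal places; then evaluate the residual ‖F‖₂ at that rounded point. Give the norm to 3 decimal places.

18.580

At (1, -3): F = (-63.000, 21.000).
Jacobian J = [[-5·y^2 + y, -10·x·y + x - 4·y], [y^2 + 2·y - 5, 2·x·y + 2·x + 6·y]].
At the point, J = [[-48.000, 43.000], [-2.000, -22.000]] (det J = 1142.000).
Solving J·Δ = −F gives Δ = (-0.423, 0.993).
Then the next iterate is (x, y)₁ = (0.577, -2.007).
Re-evaluating at (0.577, -2.007): F = (-17.83506, 5.20725), so ‖F‖₂ = 18.580.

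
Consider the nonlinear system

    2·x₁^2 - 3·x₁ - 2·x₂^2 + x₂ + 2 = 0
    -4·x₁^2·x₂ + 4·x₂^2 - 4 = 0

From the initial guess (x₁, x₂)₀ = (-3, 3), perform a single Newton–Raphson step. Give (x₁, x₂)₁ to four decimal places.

At (-3, 3): F = (14.0000, -76.0000).
Jacobian J = [[4·x₁ - 3, -4·x₂ + 1], [-8·x₁·x₂, -4·x₁^2 + 8·x₂]].
At the point, J = [[-15.0000, -11.0000], [72.0000, -12.0000]] (det J = 972.0000).
Solving J·Δ = −F gives Δ = (1.0329, -0.1358).
Then the next iterate is (x₁, x₂)₁ = (-1.9671, 2.8642).

(-1.9671, 2.8642)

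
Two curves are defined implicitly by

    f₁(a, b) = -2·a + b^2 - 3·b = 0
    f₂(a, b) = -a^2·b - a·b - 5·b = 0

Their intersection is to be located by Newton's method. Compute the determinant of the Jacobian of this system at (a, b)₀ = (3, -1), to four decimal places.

J = [[-2, 2·b - 3], [-2·a·b - b, -a^2 - a - 5]].
At the point, J = [[-2.0000, -5.0000], [7.0000, -17.0000]].
det J = 69.0000.

69.0000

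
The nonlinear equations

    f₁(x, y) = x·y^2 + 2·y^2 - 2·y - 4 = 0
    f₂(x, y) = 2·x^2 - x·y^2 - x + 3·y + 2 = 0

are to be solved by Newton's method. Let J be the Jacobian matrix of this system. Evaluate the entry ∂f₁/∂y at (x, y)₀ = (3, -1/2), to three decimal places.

-7.000

∂f₁/∂y = 2·x·y + 4·y - 2.
At (3, -1/2) this is -7.000.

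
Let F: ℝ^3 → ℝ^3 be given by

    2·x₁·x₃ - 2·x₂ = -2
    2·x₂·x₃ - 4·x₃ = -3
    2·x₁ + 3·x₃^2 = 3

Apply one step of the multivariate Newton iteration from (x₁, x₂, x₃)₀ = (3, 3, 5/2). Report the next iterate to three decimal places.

(1.940, 1.923, 1.191)

At (3, 3, 5/2): F = (11.000, 8.000, 21.750).
Jacobian J = [[2·x₃, -2, 2·x₁], [0, 2·x₃, 2·x₂ - 4], [2, 0, 6·x₃]].
At the point, J = [[5.000, -2.000, 6.000], [0.000, 5.000, 2.000], [2.000, 0.000, 15.000]] (det J = 307.000).
Solving J·Δ = −F gives Δ = (-1.060, -1.077, -1.309).
Then the next iterate is (x₁, x₂, x₃)₁ = (1.940, 1.923, 1.191).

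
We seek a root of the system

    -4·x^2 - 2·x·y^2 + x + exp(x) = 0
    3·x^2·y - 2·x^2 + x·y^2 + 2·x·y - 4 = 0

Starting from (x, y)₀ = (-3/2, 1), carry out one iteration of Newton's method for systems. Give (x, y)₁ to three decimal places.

(-5.307, 9.333)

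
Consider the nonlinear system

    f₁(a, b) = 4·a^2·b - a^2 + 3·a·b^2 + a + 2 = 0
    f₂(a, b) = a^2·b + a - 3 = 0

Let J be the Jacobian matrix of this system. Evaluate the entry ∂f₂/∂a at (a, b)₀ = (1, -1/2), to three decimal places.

0.000

∂f₂/∂a = 2·a·b + 1.
At (1, -1/2) this is 0.000.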